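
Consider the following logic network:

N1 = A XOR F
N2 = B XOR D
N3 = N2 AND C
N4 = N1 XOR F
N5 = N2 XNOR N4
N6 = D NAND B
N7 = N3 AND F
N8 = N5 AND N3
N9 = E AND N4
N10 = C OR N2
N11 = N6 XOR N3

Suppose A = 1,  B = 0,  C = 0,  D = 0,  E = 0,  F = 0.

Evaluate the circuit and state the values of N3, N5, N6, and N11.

N3 = 0  N5 = 0  N6 = 1  N11 = 1

N1 = A XOR F = 1 XOR 0 = 1
N2 = B XOR D = 0 XOR 0 = 0
N3 = N2 AND C = 0 AND 0 = 0
N4 = N1 XOR F = 1 XOR 0 = 1
N5 = N2 XNOR N4 = 0 XNOR 1 = 0
N6 = D NAND B = 0 NAND 0 = 1
N11 = N6 XOR N3 = 1 XOR 0 = 1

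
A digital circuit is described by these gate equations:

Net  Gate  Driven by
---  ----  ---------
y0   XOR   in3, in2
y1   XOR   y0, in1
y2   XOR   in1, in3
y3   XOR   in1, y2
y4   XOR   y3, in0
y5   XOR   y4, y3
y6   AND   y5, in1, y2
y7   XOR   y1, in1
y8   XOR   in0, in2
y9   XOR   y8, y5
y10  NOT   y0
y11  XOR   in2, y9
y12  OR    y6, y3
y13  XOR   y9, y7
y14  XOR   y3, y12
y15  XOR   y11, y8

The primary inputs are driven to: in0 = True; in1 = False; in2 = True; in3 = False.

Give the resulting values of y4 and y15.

y4 = True, y15 = False

y2 = in1 XOR in3 = False XOR False = False
y3 = in1 XOR y2 = False XOR False = False
y4 = y3 XOR in0 = False XOR True = True
y5 = y4 XOR y3 = True XOR False = True
y8 = in0 XOR in2 = True XOR True = False
y9 = y8 XOR y5 = False XOR True = True
y11 = in2 XOR y9 = True XOR True = False
y15 = y11 XOR y8 = False XOR False = False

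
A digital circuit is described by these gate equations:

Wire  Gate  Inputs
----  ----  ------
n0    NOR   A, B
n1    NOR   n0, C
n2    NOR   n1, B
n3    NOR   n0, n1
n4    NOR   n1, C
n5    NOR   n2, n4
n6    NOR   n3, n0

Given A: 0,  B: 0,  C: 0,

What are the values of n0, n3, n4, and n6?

n0 = A NOR B = 0 NOR 0 = 1
n1 = n0 NOR C = 1 NOR 0 = 0
n3 = n0 NOR n1 = 1 NOR 0 = 0
n4 = n1 NOR C = 0 NOR 0 = 1
n6 = n3 NOR n0 = 0 NOR 1 = 0

n0 = 1  n3 = 0  n4 = 1  n6 = 0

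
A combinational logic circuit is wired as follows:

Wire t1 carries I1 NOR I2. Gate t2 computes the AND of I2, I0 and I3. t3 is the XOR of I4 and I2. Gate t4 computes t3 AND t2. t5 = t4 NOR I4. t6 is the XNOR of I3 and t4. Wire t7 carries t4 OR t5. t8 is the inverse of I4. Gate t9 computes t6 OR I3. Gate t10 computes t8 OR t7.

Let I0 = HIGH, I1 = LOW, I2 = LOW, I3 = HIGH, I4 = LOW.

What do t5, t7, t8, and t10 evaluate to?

t2 = I2 AND I0 AND I3 = LOW AND HIGH AND HIGH = LOW
t3 = I4 XOR I2 = LOW XOR LOW = LOW
t4 = t3 AND t2 = LOW AND LOW = LOW
t5 = t4 NOR I4 = LOW NOR LOW = HIGH
t7 = t4 OR t5 = LOW OR HIGH = HIGH
t8 = NOT I4 = NOT LOW = HIGH
t10 = t8 OR t7 = HIGH OR HIGH = HIGH

t5 = HIGH, t7 = HIGH, t8 = HIGH, t10 = HIGH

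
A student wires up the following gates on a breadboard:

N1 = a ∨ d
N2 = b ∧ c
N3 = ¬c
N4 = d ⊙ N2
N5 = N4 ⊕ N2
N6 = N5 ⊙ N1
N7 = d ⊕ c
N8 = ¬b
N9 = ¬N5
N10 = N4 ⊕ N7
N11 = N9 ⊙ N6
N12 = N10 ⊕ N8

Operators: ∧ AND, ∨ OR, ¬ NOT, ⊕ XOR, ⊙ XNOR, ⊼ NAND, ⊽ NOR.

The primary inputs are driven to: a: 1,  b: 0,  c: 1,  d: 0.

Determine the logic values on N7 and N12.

N2 = b AND c = 0 AND 1 = 0
N4 = d XNOR N2 = 0 XNOR 0 = 1
N7 = d XOR c = 0 XOR 1 = 1
N8 = NOT b = NOT 0 = 1
N10 = N4 XOR N7 = 1 XOR 1 = 0
N12 = N10 XOR N8 = 0 XOR 1 = 1

N7 = 1, N12 = 1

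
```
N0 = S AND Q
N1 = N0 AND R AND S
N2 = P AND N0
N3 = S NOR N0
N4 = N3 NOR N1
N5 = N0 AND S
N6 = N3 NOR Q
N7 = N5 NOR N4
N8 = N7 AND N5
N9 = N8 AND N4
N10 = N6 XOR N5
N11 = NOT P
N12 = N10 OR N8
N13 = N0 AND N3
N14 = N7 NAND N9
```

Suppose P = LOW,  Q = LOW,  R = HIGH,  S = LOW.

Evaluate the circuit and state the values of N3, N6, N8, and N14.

N3 = HIGH, N6 = LOW, N8 = LOW, N14 = HIGH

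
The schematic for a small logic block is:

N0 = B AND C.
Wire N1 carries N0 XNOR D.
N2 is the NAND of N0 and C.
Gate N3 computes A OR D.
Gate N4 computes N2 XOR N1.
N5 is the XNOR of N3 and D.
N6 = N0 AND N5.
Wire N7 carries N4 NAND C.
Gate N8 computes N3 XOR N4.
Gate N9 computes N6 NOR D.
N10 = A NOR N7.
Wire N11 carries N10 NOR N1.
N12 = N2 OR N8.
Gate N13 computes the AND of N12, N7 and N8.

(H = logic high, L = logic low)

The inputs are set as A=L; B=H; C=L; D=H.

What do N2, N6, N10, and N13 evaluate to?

N2 = H, N6 = L, N10 = L, N13 = L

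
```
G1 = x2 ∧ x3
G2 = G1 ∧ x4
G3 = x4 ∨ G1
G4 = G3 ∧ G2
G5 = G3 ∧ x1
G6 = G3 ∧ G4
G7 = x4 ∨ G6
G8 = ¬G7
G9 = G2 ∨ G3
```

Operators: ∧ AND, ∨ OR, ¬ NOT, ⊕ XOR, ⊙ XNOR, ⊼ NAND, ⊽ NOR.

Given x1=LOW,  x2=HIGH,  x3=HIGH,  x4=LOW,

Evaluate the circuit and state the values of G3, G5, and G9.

G1 = x2 AND x3 = HIGH AND HIGH = HIGH
G2 = G1 AND x4 = HIGH AND LOW = LOW
G3 = x4 OR G1 = LOW OR HIGH = HIGH
G5 = G3 AND x1 = HIGH AND LOW = LOW
G9 = G2 OR G3 = LOW OR HIGH = HIGH

G3 = HIGH; G5 = LOW; G9 = HIGH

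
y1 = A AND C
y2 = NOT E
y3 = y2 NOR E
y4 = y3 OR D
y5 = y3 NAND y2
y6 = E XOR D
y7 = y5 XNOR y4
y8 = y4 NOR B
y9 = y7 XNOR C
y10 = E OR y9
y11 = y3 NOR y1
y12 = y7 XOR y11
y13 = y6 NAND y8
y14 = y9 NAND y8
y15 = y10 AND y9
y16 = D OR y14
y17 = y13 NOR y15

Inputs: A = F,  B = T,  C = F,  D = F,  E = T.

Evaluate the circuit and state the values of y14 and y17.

y2 = NOT E = NOT T = F
y3 = y2 NOR E = F NOR T = F
y4 = y3 OR D = F OR F = F
y5 = y3 NAND y2 = F NAND F = T
y6 = E XOR D = T XOR F = T
y7 = y5 XNOR y4 = T XNOR F = F
y8 = y4 NOR B = F NOR T = F
y9 = y7 XNOR C = F XNOR F = T
y10 = E OR y9 = T OR T = T
y13 = y6 NAND y8 = T NAND F = T
y14 = y9 NAND y8 = T NAND F = T
y15 = y10 AND y9 = T AND T = T
y17 = y13 NOR y15 = T NOR T = F

y14 = T; y17 = F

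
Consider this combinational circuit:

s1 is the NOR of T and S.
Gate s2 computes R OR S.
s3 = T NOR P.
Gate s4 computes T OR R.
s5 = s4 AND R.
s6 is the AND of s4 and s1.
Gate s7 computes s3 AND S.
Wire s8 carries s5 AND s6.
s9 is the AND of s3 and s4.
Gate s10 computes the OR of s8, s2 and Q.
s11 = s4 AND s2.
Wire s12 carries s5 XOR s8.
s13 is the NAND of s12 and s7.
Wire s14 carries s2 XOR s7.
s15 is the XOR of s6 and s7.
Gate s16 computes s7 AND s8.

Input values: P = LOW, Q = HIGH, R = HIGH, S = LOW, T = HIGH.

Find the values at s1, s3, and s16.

s1 = LOW, s3 = LOW, s16 = LOW

s1 = T NOR S = HIGH NOR LOW = LOW
s3 = T NOR P = HIGH NOR LOW = LOW
s4 = T OR R = HIGH OR HIGH = HIGH
s5 = s4 AND R = HIGH AND HIGH = HIGH
s6 = s4 AND s1 = HIGH AND LOW = LOW
s7 = s3 AND S = LOW AND LOW = LOW
s8 = s5 AND s6 = HIGH AND LOW = LOW
s16 = s7 AND s8 = LOW AND LOW = LOW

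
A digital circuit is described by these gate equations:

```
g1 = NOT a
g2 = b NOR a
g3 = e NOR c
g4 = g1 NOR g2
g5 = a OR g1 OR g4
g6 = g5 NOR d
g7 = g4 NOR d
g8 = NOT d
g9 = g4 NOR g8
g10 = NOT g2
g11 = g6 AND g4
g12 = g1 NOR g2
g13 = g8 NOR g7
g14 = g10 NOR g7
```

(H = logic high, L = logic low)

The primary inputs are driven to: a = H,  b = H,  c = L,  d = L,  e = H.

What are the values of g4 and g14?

g4 = H, g14 = L

g1 = NOT a = NOT H = L
g2 = b NOR a = H NOR H = L
g4 = g1 NOR g2 = L NOR L = H
g7 = g4 NOR d = H NOR L = L
g10 = NOT g2 = NOT L = H
g14 = g10 NOR g7 = H NOR L = L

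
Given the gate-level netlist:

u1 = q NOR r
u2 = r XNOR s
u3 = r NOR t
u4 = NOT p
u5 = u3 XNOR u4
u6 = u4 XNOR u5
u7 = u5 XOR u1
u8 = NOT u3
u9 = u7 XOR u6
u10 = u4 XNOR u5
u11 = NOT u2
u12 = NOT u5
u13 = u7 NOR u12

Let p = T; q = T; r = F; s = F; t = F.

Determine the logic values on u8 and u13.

u1 = q NOR r = T NOR F = F
u3 = r NOR t = F NOR F = T
u4 = NOT p = NOT T = F
u5 = u3 XNOR u4 = T XNOR F = F
u7 = u5 XOR u1 = F XOR F = F
u8 = NOT u3 = NOT T = F
u12 = NOT u5 = NOT F = T
u13 = u7 NOR u12 = F NOR T = F

u8 = F, u13 = F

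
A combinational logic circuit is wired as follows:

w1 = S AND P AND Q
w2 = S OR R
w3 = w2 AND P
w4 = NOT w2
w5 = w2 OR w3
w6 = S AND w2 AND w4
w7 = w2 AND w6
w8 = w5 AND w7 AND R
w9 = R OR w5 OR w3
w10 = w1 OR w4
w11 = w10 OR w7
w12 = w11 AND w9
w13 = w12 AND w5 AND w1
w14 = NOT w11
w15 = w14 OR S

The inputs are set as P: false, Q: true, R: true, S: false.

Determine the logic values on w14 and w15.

w14 = true, w15 = true

w1 = S AND P AND Q = false AND false AND true = false
w2 = S OR R = false OR true = true
w4 = NOT w2 = NOT true = false
w6 = S AND w2 AND w4 = false AND true AND false = false
w7 = w2 AND w6 = true AND false = false
w10 = w1 OR w4 = false OR false = false
w11 = w10 OR w7 = false OR false = false
w14 = NOT w11 = NOT false = true
w15 = w14 OR S = true OR false = true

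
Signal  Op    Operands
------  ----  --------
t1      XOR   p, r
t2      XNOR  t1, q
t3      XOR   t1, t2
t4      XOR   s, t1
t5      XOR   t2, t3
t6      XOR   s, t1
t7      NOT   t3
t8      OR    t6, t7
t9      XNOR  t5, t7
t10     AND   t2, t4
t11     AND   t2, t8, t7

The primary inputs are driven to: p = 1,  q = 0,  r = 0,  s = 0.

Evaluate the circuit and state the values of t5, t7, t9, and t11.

t5 = 1, t7 = 0, t9 = 0, t11 = 0

t1 = p XOR r = 1 XOR 0 = 1
t2 = t1 XNOR q = 1 XNOR 0 = 0
t3 = t1 XOR t2 = 1 XOR 0 = 1
t5 = t2 XOR t3 = 0 XOR 1 = 1
t6 = s XOR t1 = 0 XOR 1 = 1
t7 = NOT t3 = NOT 1 = 0
t8 = t6 OR t7 = 1 OR 0 = 1
t9 = t5 XNOR t7 = 1 XNOR 0 = 0
t11 = t2 AND t8 AND t7 = 0 AND 1 AND 0 = 0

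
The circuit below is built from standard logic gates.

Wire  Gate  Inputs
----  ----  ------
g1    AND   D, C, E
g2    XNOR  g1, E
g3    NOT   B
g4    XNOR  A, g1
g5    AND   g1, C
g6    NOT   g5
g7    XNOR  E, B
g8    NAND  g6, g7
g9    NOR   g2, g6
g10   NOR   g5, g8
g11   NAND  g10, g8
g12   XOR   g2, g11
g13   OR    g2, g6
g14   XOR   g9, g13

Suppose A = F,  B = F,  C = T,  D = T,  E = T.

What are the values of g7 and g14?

g1 = D AND C AND E = T AND T AND T = T
g2 = g1 XNOR E = T XNOR T = T
g5 = g1 AND C = T AND T = T
g6 = NOT g5 = NOT T = F
g7 = E XNOR B = T XNOR F = F
g9 = g2 NOR g6 = T NOR F = F
g13 = g2 OR g6 = T OR F = T
g14 = g9 XOR g13 = F XOR T = T

g7 = F, g14 = T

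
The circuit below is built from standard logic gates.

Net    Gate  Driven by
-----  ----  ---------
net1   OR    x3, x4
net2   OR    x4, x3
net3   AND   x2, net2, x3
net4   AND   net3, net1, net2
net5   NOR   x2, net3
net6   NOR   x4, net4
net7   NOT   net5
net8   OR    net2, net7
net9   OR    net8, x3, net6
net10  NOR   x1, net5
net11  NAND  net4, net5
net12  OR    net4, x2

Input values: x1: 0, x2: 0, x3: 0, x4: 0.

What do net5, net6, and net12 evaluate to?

net5 = 1, net6 = 1, net12 = 0

net1 = x3 OR x4 = 0 OR 0 = 0
net2 = x4 OR x3 = 0 OR 0 = 0
net3 = x2 AND net2 AND x3 = 0 AND 0 AND 0 = 0
net4 = net3 AND net1 AND net2 = 0 AND 0 AND 0 = 0
net5 = x2 NOR net3 = 0 NOR 0 = 1
net6 = x4 NOR net4 = 0 NOR 0 = 1
net12 = net4 OR x2 = 0 OR 0 = 0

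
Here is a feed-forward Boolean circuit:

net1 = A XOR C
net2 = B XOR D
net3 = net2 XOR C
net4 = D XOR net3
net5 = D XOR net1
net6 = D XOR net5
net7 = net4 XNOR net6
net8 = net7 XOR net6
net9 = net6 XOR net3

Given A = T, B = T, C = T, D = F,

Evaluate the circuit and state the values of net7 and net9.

net1 = A XOR C = T XOR T = F
net2 = B XOR D = T XOR F = T
net3 = net2 XOR C = T XOR T = F
net4 = D XOR net3 = F XOR F = F
net5 = D XOR net1 = F XOR F = F
net6 = D XOR net5 = F XOR F = F
net7 = net4 XNOR net6 = F XNOR F = T
net9 = net6 XOR net3 = F XOR F = F

net7 = T, net9 = F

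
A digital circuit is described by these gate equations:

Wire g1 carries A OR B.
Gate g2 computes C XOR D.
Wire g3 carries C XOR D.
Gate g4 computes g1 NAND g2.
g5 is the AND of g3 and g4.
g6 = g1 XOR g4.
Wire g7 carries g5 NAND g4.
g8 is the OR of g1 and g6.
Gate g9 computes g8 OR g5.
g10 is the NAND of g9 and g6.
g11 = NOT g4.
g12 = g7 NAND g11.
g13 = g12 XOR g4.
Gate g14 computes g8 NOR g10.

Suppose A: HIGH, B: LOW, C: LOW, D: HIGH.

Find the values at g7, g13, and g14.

g7 = HIGH, g13 = LOW, g14 = LOW

g1 = A OR B = HIGH OR LOW = HIGH
g2 = C XOR D = LOW XOR HIGH = HIGH
g3 = C XOR D = LOW XOR HIGH = HIGH
g4 = g1 NAND g2 = HIGH NAND HIGH = LOW
g5 = g3 AND g4 = HIGH AND LOW = LOW
g6 = g1 XOR g4 = HIGH XOR LOW = HIGH
g7 = g5 NAND g4 = LOW NAND LOW = HIGH
g8 = g1 OR g6 = HIGH OR HIGH = HIGH
g9 = g8 OR g5 = HIGH OR LOW = HIGH
g10 = g9 NAND g6 = HIGH NAND HIGH = LOW
g11 = NOT g4 = NOT LOW = HIGH
g12 = g7 NAND g11 = HIGH NAND HIGH = LOW
g13 = g12 XOR g4 = LOW XOR LOW = LOW
g14 = g8 NOR g10 = HIGH NOR LOW = LOW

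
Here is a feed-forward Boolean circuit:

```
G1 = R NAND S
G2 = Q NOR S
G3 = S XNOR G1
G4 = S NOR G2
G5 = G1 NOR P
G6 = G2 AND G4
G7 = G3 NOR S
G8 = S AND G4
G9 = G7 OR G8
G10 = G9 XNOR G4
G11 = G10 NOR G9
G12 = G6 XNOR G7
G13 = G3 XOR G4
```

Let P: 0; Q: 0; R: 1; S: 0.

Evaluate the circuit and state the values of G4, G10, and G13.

G4 = 0; G10 = 0; G13 = 0

G1 = R NAND S = 1 NAND 0 = 1
G2 = Q NOR S = 0 NOR 0 = 1
G3 = S XNOR G1 = 0 XNOR 1 = 0
G4 = S NOR G2 = 0 NOR 1 = 0
G7 = G3 NOR S = 0 NOR 0 = 1
G8 = S AND G4 = 0 AND 0 = 0
G9 = G7 OR G8 = 1 OR 0 = 1
G10 = G9 XNOR G4 = 1 XNOR 0 = 0
G13 = G3 XOR G4 = 0 XOR 0 = 0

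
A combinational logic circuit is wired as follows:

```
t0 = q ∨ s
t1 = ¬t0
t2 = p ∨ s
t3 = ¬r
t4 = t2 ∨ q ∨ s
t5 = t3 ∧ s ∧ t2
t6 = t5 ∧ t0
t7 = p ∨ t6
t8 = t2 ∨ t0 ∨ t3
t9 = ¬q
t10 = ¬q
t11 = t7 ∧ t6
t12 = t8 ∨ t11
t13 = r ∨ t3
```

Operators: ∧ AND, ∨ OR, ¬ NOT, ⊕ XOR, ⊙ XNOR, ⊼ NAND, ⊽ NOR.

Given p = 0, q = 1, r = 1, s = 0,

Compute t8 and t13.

t8 = 1  t13 = 1

t0 = q OR s = 1 OR 0 = 1
t2 = p OR s = 0 OR 0 = 0
t3 = NOT r = NOT 1 = 0
t8 = t2 OR t0 OR t3 = 0 OR 1 OR 0 = 1
t13 = r OR t3 = 1 OR 0 = 1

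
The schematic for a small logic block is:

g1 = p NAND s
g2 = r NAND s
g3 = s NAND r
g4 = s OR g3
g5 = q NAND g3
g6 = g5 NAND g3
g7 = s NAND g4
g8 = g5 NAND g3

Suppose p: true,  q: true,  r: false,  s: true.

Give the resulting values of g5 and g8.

g5 = false, g8 = true

g3 = s NAND r = true NAND false = true
g5 = q NAND g3 = true NAND true = false
g8 = g5 NAND g3 = false NAND true = true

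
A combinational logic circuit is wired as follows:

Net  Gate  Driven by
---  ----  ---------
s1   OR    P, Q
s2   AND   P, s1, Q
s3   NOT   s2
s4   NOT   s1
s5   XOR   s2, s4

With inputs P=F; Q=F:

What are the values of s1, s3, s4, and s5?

s1 = F; s3 = T; s4 = T; s5 = T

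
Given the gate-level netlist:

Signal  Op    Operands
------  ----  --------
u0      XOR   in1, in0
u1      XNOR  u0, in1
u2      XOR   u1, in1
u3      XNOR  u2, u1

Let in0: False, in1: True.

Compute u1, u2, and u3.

u0 = in1 XOR in0 = True XOR False = True
u1 = u0 XNOR in1 = True XNOR True = True
u2 = u1 XOR in1 = True XOR True = False
u3 = u2 XNOR u1 = False XNOR True = False

u1 = True  u2 = False  u3 = False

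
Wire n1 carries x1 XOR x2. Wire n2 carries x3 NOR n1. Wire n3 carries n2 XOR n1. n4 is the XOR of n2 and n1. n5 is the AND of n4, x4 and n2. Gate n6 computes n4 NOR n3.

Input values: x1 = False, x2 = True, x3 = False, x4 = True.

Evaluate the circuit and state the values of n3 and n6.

n3 = True; n6 = False

n1 = x1 XOR x2 = False XOR True = True
n2 = x3 NOR n1 = False NOR True = False
n3 = n2 XOR n1 = False XOR True = True
n4 = n2 XOR n1 = False XOR True = True
n6 = n4 NOR n3 = True NOR True = False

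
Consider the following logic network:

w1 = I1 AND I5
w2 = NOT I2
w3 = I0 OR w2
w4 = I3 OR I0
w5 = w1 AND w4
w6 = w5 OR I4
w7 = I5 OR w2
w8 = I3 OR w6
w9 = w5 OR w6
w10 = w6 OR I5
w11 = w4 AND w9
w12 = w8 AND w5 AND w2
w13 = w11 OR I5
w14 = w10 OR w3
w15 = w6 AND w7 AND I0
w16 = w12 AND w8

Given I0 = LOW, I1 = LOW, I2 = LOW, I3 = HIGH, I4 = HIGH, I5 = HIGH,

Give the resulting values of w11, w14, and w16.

w1 = I1 AND I5 = LOW AND HIGH = LOW
w2 = NOT I2 = NOT LOW = HIGH
w3 = I0 OR w2 = LOW OR HIGH = HIGH
w4 = I3 OR I0 = HIGH OR LOW = HIGH
w5 = w1 AND w4 = LOW AND HIGH = LOW
w6 = w5 OR I4 = LOW OR HIGH = HIGH
w8 = I3 OR w6 = HIGH OR HIGH = HIGH
w9 = w5 OR w6 = LOW OR HIGH = HIGH
w10 = w6 OR I5 = HIGH OR HIGH = HIGH
w11 = w4 AND w9 = HIGH AND HIGH = HIGH
w12 = w8 AND w5 AND w2 = HIGH AND LOW AND HIGH = LOW
w14 = w10 OR w3 = HIGH OR HIGH = HIGH
w16 = w12 AND w8 = LOW AND HIGH = LOW

w11 = HIGH; w14 = HIGH; w16 = LOW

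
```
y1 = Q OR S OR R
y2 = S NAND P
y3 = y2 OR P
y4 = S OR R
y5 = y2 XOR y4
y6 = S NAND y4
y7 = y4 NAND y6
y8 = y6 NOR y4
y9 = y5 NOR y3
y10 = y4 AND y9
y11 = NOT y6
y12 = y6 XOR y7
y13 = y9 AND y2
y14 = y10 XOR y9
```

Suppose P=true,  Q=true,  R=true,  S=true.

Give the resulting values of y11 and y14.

y2 = S NAND P = true NAND true = false
y3 = y2 OR P = false OR true = true
y4 = S OR R = true OR true = true
y5 = y2 XOR y4 = false XOR true = true
y6 = S NAND y4 = true NAND true = false
y9 = y5 NOR y3 = true NOR true = false
y10 = y4 AND y9 = true AND false = false
y11 = NOT y6 = NOT false = true
y14 = y10 XOR y9 = false XOR false = false

y11 = true, y14 = false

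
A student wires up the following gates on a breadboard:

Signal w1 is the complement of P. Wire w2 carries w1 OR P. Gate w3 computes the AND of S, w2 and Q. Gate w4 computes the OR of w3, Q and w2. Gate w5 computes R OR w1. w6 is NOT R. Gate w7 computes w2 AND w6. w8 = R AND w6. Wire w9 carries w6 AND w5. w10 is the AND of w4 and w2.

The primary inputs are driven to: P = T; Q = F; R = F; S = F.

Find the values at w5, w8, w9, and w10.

w5 = F, w8 = F, w9 = F, w10 = T

w1 = NOT P = NOT T = F
w2 = w1 OR P = F OR T = T
w3 = S AND w2 AND Q = F AND T AND F = F
w4 = w3 OR Q OR w2 = F OR F OR T = T
w5 = R OR w1 = F OR F = F
w6 = NOT R = NOT F = T
w8 = R AND w6 = F AND T = F
w9 = w6 AND w5 = T AND F = F
w10 = w4 AND w2 = T AND T = T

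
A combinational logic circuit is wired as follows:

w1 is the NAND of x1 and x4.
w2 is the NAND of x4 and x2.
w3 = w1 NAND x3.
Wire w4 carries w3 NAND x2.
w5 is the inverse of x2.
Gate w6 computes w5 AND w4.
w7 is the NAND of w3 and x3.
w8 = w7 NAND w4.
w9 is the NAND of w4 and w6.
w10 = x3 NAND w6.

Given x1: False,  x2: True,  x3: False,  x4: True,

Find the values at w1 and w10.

w1 = True, w10 = True

w1 = x1 NAND x4 = False NAND True = True
w3 = w1 NAND x3 = True NAND False = True
w4 = w3 NAND x2 = True NAND True = False
w5 = NOT x2 = NOT True = False
w6 = w5 AND w4 = False AND False = False
w10 = x3 NAND w6 = False NAND False = True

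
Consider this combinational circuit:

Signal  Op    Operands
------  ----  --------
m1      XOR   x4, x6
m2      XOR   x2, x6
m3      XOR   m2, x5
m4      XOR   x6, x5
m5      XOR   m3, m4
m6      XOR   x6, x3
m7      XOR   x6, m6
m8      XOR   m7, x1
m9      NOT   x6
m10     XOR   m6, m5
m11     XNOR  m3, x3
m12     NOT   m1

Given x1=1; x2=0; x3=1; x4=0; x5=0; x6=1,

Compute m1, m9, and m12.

m1 = 1, m9 = 0, m12 = 0

m1 = x4 XOR x6 = 0 XOR 1 = 1
m9 = NOT x6 = NOT 1 = 0
m12 = NOT m1 = NOT 1 = 0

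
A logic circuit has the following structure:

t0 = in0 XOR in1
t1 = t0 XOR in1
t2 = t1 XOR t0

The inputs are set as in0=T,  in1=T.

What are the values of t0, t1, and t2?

t0 = F  t1 = T  t2 = T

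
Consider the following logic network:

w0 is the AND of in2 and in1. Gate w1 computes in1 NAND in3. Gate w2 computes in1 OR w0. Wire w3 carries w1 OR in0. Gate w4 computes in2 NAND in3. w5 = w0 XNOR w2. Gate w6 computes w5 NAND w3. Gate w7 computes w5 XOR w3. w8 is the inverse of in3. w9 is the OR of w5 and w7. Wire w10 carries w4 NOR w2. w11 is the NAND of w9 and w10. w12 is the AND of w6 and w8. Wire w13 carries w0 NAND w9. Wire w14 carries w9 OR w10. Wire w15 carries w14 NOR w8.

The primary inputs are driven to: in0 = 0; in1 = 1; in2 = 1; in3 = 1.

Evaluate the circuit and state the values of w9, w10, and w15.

w0 = in2 AND in1 = 1 AND 1 = 1
w1 = in1 NAND in3 = 1 NAND 1 = 0
w2 = in1 OR w0 = 1 OR 1 = 1
w3 = w1 OR in0 = 0 OR 0 = 0
w4 = in2 NAND in3 = 1 NAND 1 = 0
w5 = w0 XNOR w2 = 1 XNOR 1 = 1
w7 = w5 XOR w3 = 1 XOR 0 = 1
w8 = NOT in3 = NOT 1 = 0
w9 = w5 OR w7 = 1 OR 1 = 1
w10 = w4 NOR w2 = 0 NOR 1 = 0
w14 = w9 OR w10 = 1 OR 0 = 1
w15 = w14 NOR w8 = 1 NOR 0 = 0

w9 = 1; w10 = 0; w15 = 0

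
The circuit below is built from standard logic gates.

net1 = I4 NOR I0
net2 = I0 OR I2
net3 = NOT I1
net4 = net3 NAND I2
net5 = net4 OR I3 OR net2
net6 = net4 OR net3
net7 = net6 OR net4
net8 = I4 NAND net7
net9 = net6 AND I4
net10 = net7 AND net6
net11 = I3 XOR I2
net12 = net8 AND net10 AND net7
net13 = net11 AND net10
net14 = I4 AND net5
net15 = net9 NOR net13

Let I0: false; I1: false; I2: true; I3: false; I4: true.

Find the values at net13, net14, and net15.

net13 = true; net14 = true; net15 = false

net2 = I0 OR I2 = false OR true = true
net3 = NOT I1 = NOT false = true
net4 = net3 NAND I2 = true NAND true = false
net5 = net4 OR I3 OR net2 = false OR false OR true = true
net6 = net4 OR net3 = false OR true = true
net7 = net6 OR net4 = true OR false = true
net9 = net6 AND I4 = true AND true = true
net10 = net7 AND net6 = true AND true = true
net11 = I3 XOR I2 = false XOR true = true
net13 = net11 AND net10 = true AND true = true
net14 = I4 AND net5 = true AND true = true
net15 = net9 NOR net13 = true NOR true = false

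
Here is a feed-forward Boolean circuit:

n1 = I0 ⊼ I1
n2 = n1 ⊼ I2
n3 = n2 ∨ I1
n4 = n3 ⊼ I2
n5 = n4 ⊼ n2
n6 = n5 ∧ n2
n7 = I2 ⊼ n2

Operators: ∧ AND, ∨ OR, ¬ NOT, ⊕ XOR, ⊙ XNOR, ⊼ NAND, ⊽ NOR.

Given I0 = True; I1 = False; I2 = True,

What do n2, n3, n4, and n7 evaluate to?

n2 = False; n3 = False; n4 = True; n7 = True

n1 = I0 NAND I1 = True NAND False = True
n2 = n1 NAND I2 = True NAND True = False
n3 = n2 OR I1 = False OR False = False
n4 = n3 NAND I2 = False NAND True = True
n7 = I2 NAND n2 = True NAND False = True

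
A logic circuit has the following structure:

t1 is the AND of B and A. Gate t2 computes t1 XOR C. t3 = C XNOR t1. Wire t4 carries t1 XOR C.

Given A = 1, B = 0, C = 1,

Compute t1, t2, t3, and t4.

t1 = 0, t2 = 1, t3 = 0, t4 = 1

t1 = B AND A = 0 AND 1 = 0
t2 = t1 XOR C = 0 XOR 1 = 1
t3 = C XNOR t1 = 1 XNOR 0 = 0
t4 = t1 XOR C = 0 XOR 1 = 1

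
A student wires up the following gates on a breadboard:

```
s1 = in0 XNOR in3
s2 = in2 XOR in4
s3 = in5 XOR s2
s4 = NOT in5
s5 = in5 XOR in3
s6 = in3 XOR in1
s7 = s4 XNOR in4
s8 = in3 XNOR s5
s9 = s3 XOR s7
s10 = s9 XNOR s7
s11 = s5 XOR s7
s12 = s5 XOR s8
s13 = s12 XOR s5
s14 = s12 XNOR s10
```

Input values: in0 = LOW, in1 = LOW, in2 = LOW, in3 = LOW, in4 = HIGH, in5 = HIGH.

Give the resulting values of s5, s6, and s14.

s5 = HIGH  s6 = LOW  s14 = HIGH

s2 = in2 XOR in4 = LOW XOR HIGH = HIGH
s3 = in5 XOR s2 = HIGH XOR HIGH = LOW
s4 = NOT in5 = NOT HIGH = LOW
s5 = in5 XOR in3 = HIGH XOR LOW = HIGH
s6 = in3 XOR in1 = LOW XOR LOW = LOW
s7 = s4 XNOR in4 = LOW XNOR HIGH = LOW
s8 = in3 XNOR s5 = LOW XNOR HIGH = LOW
s9 = s3 XOR s7 = LOW XOR LOW = LOW
s10 = s9 XNOR s7 = LOW XNOR LOW = HIGH
s12 = s5 XOR s8 = HIGH XOR LOW = HIGH
s14 = s12 XNOR s10 = HIGH XNOR HIGH = HIGH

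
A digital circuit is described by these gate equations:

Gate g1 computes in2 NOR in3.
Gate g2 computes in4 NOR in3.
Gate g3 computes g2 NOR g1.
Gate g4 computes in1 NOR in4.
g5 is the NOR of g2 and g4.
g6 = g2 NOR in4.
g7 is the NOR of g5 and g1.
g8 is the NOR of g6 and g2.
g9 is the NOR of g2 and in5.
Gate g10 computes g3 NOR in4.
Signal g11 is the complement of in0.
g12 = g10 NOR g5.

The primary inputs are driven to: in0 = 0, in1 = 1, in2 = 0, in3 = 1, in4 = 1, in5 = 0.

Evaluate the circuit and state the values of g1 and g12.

g1 = in2 NOR in3 = 0 NOR 1 = 0
g2 = in4 NOR in3 = 1 NOR 1 = 0
g3 = g2 NOR g1 = 0 NOR 0 = 1
g4 = in1 NOR in4 = 1 NOR 1 = 0
g5 = g2 NOR g4 = 0 NOR 0 = 1
g10 = g3 NOR in4 = 1 NOR 1 = 0
g12 = g10 NOR g5 = 0 NOR 1 = 0

g1 = 0, g12 = 0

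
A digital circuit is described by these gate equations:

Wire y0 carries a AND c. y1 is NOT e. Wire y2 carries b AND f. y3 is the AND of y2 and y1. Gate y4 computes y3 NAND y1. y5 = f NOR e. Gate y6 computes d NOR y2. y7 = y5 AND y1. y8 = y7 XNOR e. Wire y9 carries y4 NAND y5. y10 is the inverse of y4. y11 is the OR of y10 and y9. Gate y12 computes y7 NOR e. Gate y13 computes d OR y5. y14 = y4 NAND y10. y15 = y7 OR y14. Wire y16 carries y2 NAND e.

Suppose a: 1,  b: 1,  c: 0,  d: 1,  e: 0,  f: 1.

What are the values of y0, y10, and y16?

y0 = 0  y10 = 1  y16 = 1

y0 = a AND c = 1 AND 0 = 0
y1 = NOT e = NOT 0 = 1
y2 = b AND f = 1 AND 1 = 1
y3 = y2 AND y1 = 1 AND 1 = 1
y4 = y3 NAND y1 = 1 NAND 1 = 0
y10 = NOT y4 = NOT 0 = 1
y16 = y2 NAND e = 1 NAND 0 = 1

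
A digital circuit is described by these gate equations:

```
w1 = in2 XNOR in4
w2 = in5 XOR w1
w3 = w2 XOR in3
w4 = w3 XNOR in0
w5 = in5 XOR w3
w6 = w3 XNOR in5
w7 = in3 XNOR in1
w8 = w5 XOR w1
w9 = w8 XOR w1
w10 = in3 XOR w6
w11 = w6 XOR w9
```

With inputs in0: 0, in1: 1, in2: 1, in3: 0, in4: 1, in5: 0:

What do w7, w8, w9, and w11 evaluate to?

w1 = in2 XNOR in4 = 1 XNOR 1 = 1
w2 = in5 XOR w1 = 0 XOR 1 = 1
w3 = w2 XOR in3 = 1 XOR 0 = 1
w5 = in5 XOR w3 = 0 XOR 1 = 1
w6 = w3 XNOR in5 = 1 XNOR 0 = 0
w7 = in3 XNOR in1 = 0 XNOR 1 = 0
w8 = w5 XOR w1 = 1 XOR 1 = 0
w9 = w8 XOR w1 = 0 XOR 1 = 1
w11 = w6 XOR w9 = 0 XOR 1 = 1

w7 = 0; w8 = 0; w9 = 1; w11 = 1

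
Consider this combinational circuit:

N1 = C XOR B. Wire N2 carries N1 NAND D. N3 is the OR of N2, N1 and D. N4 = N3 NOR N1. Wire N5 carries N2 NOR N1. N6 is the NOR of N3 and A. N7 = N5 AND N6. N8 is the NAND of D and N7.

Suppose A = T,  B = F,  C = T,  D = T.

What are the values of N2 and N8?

N1 = C XOR B = T XOR F = T
N2 = N1 NAND D = T NAND T = F
N3 = N2 OR N1 OR D = F OR T OR T = T
N5 = N2 NOR N1 = F NOR T = F
N6 = N3 NOR A = T NOR T = F
N7 = N5 AND N6 = F AND F = F
N8 = D NAND N7 = T NAND F = T

N2 = F  N8 = T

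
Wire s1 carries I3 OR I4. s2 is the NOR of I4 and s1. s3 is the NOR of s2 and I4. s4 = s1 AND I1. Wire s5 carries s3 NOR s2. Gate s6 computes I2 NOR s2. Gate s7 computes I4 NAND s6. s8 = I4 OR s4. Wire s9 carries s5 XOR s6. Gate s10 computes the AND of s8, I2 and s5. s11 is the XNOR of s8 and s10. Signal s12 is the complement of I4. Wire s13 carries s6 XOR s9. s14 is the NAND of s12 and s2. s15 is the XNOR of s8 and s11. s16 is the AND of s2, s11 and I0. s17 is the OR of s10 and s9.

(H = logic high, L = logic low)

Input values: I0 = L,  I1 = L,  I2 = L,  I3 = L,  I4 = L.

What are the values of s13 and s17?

s1 = I3 OR I4 = L OR L = L
s2 = I4 NOR s1 = L NOR L = H
s3 = s2 NOR I4 = H NOR L = L
s4 = s1 AND I1 = L AND L = L
s5 = s3 NOR s2 = L NOR H = L
s6 = I2 NOR s2 = L NOR H = L
s8 = I4 OR s4 = L OR L = L
s9 = s5 XOR s6 = L XOR L = L
s10 = s8 AND I2 AND s5 = L AND L AND L = L
s13 = s6 XOR s9 = L XOR L = L
s17 = s10 OR s9 = L OR L = L

s13 = L; s17 = L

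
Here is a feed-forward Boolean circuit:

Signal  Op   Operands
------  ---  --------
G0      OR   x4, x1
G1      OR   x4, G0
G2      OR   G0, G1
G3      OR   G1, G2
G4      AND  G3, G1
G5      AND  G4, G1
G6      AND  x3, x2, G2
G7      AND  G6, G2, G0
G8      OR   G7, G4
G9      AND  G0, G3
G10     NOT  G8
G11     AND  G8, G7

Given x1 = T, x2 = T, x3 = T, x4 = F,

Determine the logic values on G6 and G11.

G0 = x4 OR x1 = F OR T = T
G1 = x4 OR G0 = F OR T = T
G2 = G0 OR G1 = T OR T = T
G3 = G1 OR G2 = T OR T = T
G4 = G3 AND G1 = T AND T = T
G6 = x3 AND x2 AND G2 = T AND T AND T = T
G7 = G6 AND G2 AND G0 = T AND T AND T = T
G8 = G7 OR G4 = T OR T = T
G11 = G8 AND G7 = T AND T = T

G6 = T, G11 = T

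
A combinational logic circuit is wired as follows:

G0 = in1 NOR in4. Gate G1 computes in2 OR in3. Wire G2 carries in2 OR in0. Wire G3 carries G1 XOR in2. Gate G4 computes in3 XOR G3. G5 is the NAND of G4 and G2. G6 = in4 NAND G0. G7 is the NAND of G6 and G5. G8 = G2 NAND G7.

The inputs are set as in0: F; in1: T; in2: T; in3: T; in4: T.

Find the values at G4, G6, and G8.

G4 = T  G6 = T  G8 = F

G0 = in1 NOR in4 = T NOR T = F
G1 = in2 OR in3 = T OR T = T
G2 = in2 OR in0 = T OR F = T
G3 = G1 XOR in2 = T XOR T = F
G4 = in3 XOR G3 = T XOR F = T
G5 = G4 NAND G2 = T NAND T = F
G6 = in4 NAND G0 = T NAND F = T
G7 = G6 NAND G5 = T NAND F = T
G8 = G2 NAND G7 = T NAND T = F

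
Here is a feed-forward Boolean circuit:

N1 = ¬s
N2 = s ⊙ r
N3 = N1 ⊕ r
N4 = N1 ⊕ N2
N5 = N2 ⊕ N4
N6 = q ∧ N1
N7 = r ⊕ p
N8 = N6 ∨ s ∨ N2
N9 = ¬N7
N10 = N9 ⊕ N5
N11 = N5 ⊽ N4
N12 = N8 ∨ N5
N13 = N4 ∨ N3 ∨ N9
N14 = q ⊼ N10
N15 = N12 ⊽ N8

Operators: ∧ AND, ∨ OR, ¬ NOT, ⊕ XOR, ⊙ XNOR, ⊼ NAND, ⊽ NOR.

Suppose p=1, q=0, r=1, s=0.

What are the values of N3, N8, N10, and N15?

N1 = NOT s = NOT 0 = 1
N2 = s XNOR r = 0 XNOR 1 = 0
N3 = N1 XOR r = 1 XOR 1 = 0
N4 = N1 XOR N2 = 1 XOR 0 = 1
N5 = N2 XOR N4 = 0 XOR 1 = 1
N6 = q AND N1 = 0 AND 1 = 0
N7 = r XOR p = 1 XOR 1 = 0
N8 = N6 OR s OR N2 = 0 OR 0 OR 0 = 0
N9 = NOT N7 = NOT 0 = 1
N10 = N9 XOR N5 = 1 XOR 1 = 0
N12 = N8 OR N5 = 0 OR 1 = 1
N15 = N12 NOR N8 = 1 NOR 0 = 0

N3 = 0; N8 = 0; N10 = 0; N15 = 0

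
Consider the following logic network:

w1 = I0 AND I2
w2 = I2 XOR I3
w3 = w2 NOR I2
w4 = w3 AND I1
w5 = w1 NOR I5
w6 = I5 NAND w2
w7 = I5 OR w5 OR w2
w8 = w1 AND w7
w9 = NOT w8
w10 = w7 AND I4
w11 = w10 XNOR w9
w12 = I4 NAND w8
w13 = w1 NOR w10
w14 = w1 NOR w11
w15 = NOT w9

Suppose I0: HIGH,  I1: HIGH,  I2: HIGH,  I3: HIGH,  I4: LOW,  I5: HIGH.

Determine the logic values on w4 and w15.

w4 = LOW, w15 = HIGH

w1 = I0 AND I2 = HIGH AND HIGH = HIGH
w2 = I2 XOR I3 = HIGH XOR HIGH = LOW
w3 = w2 NOR I2 = LOW NOR HIGH = LOW
w4 = w3 AND I1 = LOW AND HIGH = LOW
w5 = w1 NOR I5 = HIGH NOR HIGH = LOW
w7 = I5 OR w5 OR w2 = HIGH OR LOW OR LOW = HIGH
w8 = w1 AND w7 = HIGH AND HIGH = HIGH
w9 = NOT w8 = NOT HIGH = LOW
w15 = NOT w9 = NOT LOW = HIGH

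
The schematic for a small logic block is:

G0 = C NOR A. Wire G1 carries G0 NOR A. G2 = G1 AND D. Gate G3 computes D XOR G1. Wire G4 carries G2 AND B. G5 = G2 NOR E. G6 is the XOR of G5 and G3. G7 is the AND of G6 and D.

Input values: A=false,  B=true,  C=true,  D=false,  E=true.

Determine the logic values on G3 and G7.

G3 = true, G7 = false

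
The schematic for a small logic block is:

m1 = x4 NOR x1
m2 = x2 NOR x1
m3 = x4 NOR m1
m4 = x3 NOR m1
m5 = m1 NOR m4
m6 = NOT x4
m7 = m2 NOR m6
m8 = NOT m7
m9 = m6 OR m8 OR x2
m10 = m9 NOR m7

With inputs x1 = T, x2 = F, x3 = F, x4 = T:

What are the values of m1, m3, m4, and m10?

m1 = x4 NOR x1 = T NOR T = F
m2 = x2 NOR x1 = F NOR T = F
m3 = x4 NOR m1 = T NOR F = F
m4 = x3 NOR m1 = F NOR F = T
m6 = NOT x4 = NOT T = F
m7 = m2 NOR m6 = F NOR F = T
m8 = NOT m7 = NOT T = F
m9 = m6 OR m8 OR x2 = F OR F OR F = F
m10 = m9 NOR m7 = F NOR T = F

m1 = F; m3 = F; m4 = T; m10 = F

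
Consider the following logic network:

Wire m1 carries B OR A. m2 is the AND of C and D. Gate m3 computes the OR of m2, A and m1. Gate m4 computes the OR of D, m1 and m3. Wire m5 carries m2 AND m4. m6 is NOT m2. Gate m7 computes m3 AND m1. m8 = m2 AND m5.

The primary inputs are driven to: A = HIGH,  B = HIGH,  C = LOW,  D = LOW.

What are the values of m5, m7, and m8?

m1 = B OR A = HIGH OR HIGH = HIGH
m2 = C AND D = LOW AND LOW = LOW
m3 = m2 OR A OR m1 = LOW OR HIGH OR HIGH = HIGH
m4 = D OR m1 OR m3 = LOW OR HIGH OR HIGH = HIGH
m5 = m2 AND m4 = LOW AND HIGH = LOW
m7 = m3 AND m1 = HIGH AND HIGH = HIGH
m8 = m2 AND m5 = LOW AND LOW = LOW

m5 = LOW, m7 = HIGH, m8 = LOW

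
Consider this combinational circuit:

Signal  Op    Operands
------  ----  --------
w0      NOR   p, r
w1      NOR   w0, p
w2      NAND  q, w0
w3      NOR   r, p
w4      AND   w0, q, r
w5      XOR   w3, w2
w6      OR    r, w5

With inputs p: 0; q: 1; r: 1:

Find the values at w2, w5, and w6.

w2 = 1, w5 = 1, w6 = 1

w0 = p NOR r = 0 NOR 1 = 0
w2 = q NAND w0 = 1 NAND 0 = 1
w3 = r NOR p = 1 NOR 0 = 0
w5 = w3 XOR w2 = 0 XOR 1 = 1
w6 = r OR w5 = 1 OR 1 = 1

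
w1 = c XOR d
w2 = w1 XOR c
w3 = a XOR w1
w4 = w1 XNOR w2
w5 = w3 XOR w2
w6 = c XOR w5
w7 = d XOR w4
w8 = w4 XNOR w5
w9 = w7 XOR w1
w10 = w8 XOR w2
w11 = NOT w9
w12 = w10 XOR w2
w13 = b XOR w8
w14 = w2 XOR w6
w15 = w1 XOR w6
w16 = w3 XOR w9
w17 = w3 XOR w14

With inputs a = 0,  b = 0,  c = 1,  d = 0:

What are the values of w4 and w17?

w4 = 0, w17 = 1

w1 = c XOR d = 1 XOR 0 = 1
w2 = w1 XOR c = 1 XOR 1 = 0
w3 = a XOR w1 = 0 XOR 1 = 1
w4 = w1 XNOR w2 = 1 XNOR 0 = 0
w5 = w3 XOR w2 = 1 XOR 0 = 1
w6 = c XOR w5 = 1 XOR 1 = 0
w14 = w2 XOR w6 = 0 XOR 0 = 0
w17 = w3 XOR w14 = 1 XOR 0 = 1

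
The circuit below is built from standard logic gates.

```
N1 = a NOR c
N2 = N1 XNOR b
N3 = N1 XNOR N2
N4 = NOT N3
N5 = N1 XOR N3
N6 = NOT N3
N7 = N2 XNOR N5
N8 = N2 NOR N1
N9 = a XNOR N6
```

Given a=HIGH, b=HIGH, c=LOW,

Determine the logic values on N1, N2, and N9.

N1 = a NOR c = HIGH NOR LOW = LOW
N2 = N1 XNOR b = LOW XNOR HIGH = LOW
N3 = N1 XNOR N2 = LOW XNOR LOW = HIGH
N6 = NOT N3 = NOT HIGH = LOW
N9 = a XNOR N6 = HIGH XNOR LOW = LOW

N1 = LOW, N2 = LOW, N9 = LOW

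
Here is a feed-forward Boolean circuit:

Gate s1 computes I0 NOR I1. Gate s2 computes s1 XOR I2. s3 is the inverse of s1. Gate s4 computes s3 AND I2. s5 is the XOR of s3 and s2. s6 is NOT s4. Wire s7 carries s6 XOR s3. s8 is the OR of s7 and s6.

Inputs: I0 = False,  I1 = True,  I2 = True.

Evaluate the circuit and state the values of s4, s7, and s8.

s1 = I0 NOR I1 = False NOR True = False
s3 = NOT s1 = NOT False = True
s4 = s3 AND I2 = True AND True = True
s6 = NOT s4 = NOT True = False
s7 = s6 XOR s3 = False XOR True = True
s8 = s7 OR s6 = True OR False = True

s4 = True; s7 = True; s8 = True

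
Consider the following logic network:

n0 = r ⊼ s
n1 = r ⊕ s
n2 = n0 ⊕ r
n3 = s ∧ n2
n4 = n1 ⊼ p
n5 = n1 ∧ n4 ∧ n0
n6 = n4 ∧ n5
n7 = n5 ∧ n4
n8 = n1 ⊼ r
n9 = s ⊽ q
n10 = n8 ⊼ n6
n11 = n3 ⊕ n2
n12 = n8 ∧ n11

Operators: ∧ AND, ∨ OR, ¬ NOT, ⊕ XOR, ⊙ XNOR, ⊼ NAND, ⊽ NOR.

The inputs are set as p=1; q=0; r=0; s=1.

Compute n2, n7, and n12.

n2 = 1; n7 = 0; n12 = 0

n0 = r NAND s = 0 NAND 1 = 1
n1 = r XOR s = 0 XOR 1 = 1
n2 = n0 XOR r = 1 XOR 0 = 1
n3 = s AND n2 = 1 AND 1 = 1
n4 = n1 NAND p = 1 NAND 1 = 0
n5 = n1 AND n4 AND n0 = 1 AND 0 AND 1 = 0
n7 = n5 AND n4 = 0 AND 0 = 0
n8 = n1 NAND r = 1 NAND 0 = 1
n11 = n3 XOR n2 = 1 XOR 1 = 0
n12 = n8 AND n11 = 1 AND 0 = 0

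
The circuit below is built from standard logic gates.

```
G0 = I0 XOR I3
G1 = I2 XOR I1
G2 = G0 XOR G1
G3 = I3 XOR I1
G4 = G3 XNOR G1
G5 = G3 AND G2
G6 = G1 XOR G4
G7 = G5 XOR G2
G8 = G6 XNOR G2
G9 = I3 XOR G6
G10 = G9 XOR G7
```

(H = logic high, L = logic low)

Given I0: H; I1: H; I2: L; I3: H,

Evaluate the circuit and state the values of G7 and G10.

G7 = H  G10 = H

G0 = I0 XOR I3 = H XOR H = L
G1 = I2 XOR I1 = L XOR H = H
G2 = G0 XOR G1 = L XOR H = H
G3 = I3 XOR I1 = H XOR H = L
G4 = G3 XNOR G1 = L XNOR H = L
G5 = G3 AND G2 = L AND H = L
G6 = G1 XOR G4 = H XOR L = H
G7 = G5 XOR G2 = L XOR H = H
G9 = I3 XOR G6 = H XOR H = L
G10 = G9 XOR G7 = L XOR H = H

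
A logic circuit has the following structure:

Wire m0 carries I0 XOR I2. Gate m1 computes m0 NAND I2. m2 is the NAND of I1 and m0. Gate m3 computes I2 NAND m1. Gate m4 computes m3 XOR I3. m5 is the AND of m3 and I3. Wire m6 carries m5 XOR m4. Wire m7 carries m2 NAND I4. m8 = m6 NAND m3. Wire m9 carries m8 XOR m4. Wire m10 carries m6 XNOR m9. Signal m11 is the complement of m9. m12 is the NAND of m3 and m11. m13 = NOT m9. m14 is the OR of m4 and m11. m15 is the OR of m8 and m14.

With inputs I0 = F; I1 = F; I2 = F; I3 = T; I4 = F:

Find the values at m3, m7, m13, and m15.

m3 = T, m7 = T, m13 = T, m15 = T

m0 = I0 XOR I2 = F XOR F = F
m1 = m0 NAND I2 = F NAND F = T
m2 = I1 NAND m0 = F NAND F = T
m3 = I2 NAND m1 = F NAND T = T
m4 = m3 XOR I3 = T XOR T = F
m5 = m3 AND I3 = T AND T = T
m6 = m5 XOR m4 = T XOR F = T
m7 = m2 NAND I4 = T NAND F = T
m8 = m6 NAND m3 = T NAND T = F
m9 = m8 XOR m4 = F XOR F = F
m11 = NOT m9 = NOT F = T
m13 = NOT m9 = NOT F = T
m14 = m4 OR m11 = F OR T = T
m15 = m8 OR m14 = F OR T = T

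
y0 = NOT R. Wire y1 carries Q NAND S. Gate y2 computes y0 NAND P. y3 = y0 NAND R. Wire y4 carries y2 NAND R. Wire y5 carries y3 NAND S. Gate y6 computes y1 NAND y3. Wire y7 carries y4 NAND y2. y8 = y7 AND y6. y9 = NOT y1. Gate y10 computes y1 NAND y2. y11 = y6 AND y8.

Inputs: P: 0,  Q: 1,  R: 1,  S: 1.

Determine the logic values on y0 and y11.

y0 = 0, y11 = 1

y0 = NOT R = NOT 1 = 0
y1 = Q NAND S = 1 NAND 1 = 0
y2 = y0 NAND P = 0 NAND 0 = 1
y3 = y0 NAND R = 0 NAND 1 = 1
y4 = y2 NAND R = 1 NAND 1 = 0
y6 = y1 NAND y3 = 0 NAND 1 = 1
y7 = y4 NAND y2 = 0 NAND 1 = 1
y8 = y7 AND y6 = 1 AND 1 = 1
y11 = y6 AND y8 = 1 AND 1 = 1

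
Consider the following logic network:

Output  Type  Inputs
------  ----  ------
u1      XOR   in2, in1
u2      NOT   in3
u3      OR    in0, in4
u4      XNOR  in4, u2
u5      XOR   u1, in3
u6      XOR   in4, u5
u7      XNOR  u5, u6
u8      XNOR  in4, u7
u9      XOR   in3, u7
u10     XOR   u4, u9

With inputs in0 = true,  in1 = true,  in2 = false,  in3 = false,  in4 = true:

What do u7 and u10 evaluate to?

u7 = false, u10 = true

u1 = in2 XOR in1 = false XOR true = true
u2 = NOT in3 = NOT false = true
u4 = in4 XNOR u2 = true XNOR true = true
u5 = u1 XOR in3 = true XOR false = true
u6 = in4 XOR u5 = true XOR true = false
u7 = u5 XNOR u6 = true XNOR false = false
u9 = in3 XOR u7 = false XOR false = false
u10 = u4 XOR u9 = true XOR false = true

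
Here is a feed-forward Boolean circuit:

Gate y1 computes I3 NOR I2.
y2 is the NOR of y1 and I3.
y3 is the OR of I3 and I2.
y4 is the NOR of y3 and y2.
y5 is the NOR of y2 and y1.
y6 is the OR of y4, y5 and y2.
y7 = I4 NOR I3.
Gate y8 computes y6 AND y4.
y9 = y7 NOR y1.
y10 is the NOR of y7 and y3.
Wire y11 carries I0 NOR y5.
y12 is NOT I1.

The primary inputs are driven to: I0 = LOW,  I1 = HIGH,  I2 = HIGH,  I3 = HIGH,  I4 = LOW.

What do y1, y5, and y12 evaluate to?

y1 = I3 NOR I2 = HIGH NOR HIGH = LOW
y2 = y1 NOR I3 = LOW NOR HIGH = LOW
y5 = y2 NOR y1 = LOW NOR LOW = HIGH
y12 = NOT I1 = NOT HIGH = LOW

y1 = LOW, y5 = HIGH, y12 = LOW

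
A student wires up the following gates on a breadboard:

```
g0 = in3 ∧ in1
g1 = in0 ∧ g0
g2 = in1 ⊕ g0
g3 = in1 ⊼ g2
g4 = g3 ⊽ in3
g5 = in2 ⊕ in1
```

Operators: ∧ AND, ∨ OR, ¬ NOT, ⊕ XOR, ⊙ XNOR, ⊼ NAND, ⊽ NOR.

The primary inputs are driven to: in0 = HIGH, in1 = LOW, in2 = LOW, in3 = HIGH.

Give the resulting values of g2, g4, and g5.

g2 = LOW, g4 = LOW, g5 = LOW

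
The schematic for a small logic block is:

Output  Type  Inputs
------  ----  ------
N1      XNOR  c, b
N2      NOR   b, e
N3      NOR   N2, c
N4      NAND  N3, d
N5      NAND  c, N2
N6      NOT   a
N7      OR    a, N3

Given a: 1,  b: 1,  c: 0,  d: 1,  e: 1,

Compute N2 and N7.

N2 = 0; N7 = 1

N2 = b NOR e = 1 NOR 1 = 0
N3 = N2 NOR c = 0 NOR 0 = 1
N7 = a OR N3 = 1 OR 1 = 1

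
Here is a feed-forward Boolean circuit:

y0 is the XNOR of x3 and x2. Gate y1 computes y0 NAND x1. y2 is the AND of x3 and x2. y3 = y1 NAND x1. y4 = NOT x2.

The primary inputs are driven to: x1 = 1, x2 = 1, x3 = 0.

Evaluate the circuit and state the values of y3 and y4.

y3 = 0, y4 = 0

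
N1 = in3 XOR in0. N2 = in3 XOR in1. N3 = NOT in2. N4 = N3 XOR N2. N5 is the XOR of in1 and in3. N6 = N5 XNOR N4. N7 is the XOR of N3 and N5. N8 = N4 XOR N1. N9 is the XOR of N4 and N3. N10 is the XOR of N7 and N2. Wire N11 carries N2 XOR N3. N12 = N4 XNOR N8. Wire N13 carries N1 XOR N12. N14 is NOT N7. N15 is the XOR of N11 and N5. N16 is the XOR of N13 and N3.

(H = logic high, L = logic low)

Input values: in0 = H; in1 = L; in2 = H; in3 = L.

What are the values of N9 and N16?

N9 = L, N16 = H

N1 = in3 XOR in0 = L XOR H = H
N2 = in3 XOR in1 = L XOR L = L
N3 = NOT in2 = NOT H = L
N4 = N3 XOR N2 = L XOR L = L
N8 = N4 XOR N1 = L XOR H = H
N9 = N4 XOR N3 = L XOR L = L
N12 = N4 XNOR N8 = L XNOR H = L
N13 = N1 XOR N12 = H XOR L = H
N16 = N13 XOR N3 = H XOR L = H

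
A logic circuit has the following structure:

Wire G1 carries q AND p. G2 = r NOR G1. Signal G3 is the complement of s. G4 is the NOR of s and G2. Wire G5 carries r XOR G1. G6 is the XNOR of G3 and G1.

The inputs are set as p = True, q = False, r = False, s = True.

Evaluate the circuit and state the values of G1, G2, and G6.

G1 = q AND p = False AND True = False
G2 = r NOR G1 = False NOR False = True
G3 = NOT s = NOT True = False
G6 = G3 XNOR G1 = False XNOR False = True

G1 = False; G2 = True; G6 = True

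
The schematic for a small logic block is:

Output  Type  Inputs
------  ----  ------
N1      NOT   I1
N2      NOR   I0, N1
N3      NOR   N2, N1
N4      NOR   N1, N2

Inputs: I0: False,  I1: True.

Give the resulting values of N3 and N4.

N1 = NOT I1 = NOT True = False
N2 = I0 NOR N1 = False NOR False = True
N3 = N2 NOR N1 = True NOR False = False
N4 = N1 NOR N2 = False NOR True = False

N3 = False, N4 = False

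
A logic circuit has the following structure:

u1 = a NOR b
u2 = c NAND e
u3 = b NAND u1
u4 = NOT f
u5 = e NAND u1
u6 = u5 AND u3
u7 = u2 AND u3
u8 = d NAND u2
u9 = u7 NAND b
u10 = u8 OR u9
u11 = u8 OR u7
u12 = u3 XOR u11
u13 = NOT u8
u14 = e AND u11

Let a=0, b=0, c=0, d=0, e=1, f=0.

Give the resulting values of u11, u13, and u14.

u11 = 1  u13 = 0  u14 = 1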